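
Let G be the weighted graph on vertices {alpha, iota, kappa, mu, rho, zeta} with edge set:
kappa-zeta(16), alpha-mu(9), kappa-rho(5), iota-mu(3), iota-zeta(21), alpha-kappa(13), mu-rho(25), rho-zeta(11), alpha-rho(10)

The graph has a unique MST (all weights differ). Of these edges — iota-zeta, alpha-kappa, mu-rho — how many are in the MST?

Kruskal: consider edges lightest-first.
iota-mu (3): add — endpoints in different components.
kappa-rho (5): add — endpoints in different components.
alpha-mu (9): add — endpoints in different components.
alpha-rho (10): add — endpoints in different components.
rho-zeta (11): add — endpoints in different components.
MST edge set: {iota-mu, kappa-rho, alpha-mu, alpha-rho, rho-zeta}.
Of the listed edges, {} are in the MST → 0.

0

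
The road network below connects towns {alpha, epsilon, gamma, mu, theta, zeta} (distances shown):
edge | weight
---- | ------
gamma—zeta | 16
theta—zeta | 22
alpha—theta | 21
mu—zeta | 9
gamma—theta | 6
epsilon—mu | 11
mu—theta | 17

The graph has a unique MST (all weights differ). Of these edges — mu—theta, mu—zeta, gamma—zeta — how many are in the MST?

Kruskal's algorithm — process edges by increasing weight (ties by edge label):
gamma—theta (6): add — endpoints in different components.
mu—zeta (9): add — endpoints in different components.
epsilon—mu (11): add — endpoints in different components.
gamma—zeta (16): add — endpoints in different components.
mu—theta (17): skip — theta and mu already connected.
alpha—theta (21): add — endpoints in different components.
MST edge set: {gamma—theta, mu—zeta, epsilon—mu, gamma—zeta, alpha—theta}.
Of the listed edges, {mu—zeta, gamma—zeta} are in the MST → 2.

2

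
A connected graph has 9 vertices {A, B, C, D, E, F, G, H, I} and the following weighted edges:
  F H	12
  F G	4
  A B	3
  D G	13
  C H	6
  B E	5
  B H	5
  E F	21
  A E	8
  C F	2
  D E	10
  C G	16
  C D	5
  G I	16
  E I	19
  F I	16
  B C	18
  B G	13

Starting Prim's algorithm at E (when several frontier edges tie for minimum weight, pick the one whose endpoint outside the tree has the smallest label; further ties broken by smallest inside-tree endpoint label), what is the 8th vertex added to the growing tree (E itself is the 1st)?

D

Grow the tree from E using Prim:
Step 1: cheapest edge leaving the tree is B E (5); add B.
Step 2: cheapest edge leaving the tree is A B (3); add A.
Step 3: cheapest edge leaving the tree is B H (5); add H.
Step 4: cheapest edge leaving the tree is C H (6); add C.
Step 5: cheapest edge leaving the tree is C F (2); add F.
Step 6: cheapest edge leaving the tree is F G (4); add G.
Step 7: cheapest edge leaving the tree is C D (5); add D.
Step 8: cheapest edge leaving the tree is F I (16); add I.
Vertex order: E, B, A, H, C, F, G, D, I. The 8th vertex is D.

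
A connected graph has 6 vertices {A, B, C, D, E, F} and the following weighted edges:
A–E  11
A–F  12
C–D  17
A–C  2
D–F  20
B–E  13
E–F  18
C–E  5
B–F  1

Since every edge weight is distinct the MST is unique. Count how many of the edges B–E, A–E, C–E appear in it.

Kruskal's algorithm — process edges by increasing weight (ties by edge label):
B–F (1): add — endpoints in different components.
A–C (2): add — endpoints in different components.
C–E (5): add — endpoints in different components.
A–E (11): skip — A and E already connected.
A–F (12): add — endpoints in different components.
B–E (13): skip — B and E already connected.
C–D (17): add — endpoints in different components.
MST edge set: {B–F, A–C, C–E, A–F, C–D}.
Of the listed edges, {C–E} are in the MST → 1.

1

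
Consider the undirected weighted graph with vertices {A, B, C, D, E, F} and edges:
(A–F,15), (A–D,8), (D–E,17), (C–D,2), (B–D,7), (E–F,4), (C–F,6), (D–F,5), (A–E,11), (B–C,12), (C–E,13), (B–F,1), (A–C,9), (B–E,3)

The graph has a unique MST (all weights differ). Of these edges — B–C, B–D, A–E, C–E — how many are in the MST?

Sort edges by weight, then run Kruskal:
B–F (1): add. Components now {A} {B,F} {C} {D} {E}
C–D (2): add. Components now {A} {B,F} {C,D} {E}
B–E (3): add. Components now {A} {B,E,F} {C,D}
E–F (4): skip — E and F already connected.
D–F (5): add. Components now {A} {B,C,D,E,F}
C–F (6): skip — C and F already connected.
B–D (7): skip — B and D already connected.
A–D (8): add. Components now {A,B,C,D,E,F}
MST edge set: {B–F, C–D, B–E, D–F, A–D}.
Of the listed edges, {} are in the MST → 0.

0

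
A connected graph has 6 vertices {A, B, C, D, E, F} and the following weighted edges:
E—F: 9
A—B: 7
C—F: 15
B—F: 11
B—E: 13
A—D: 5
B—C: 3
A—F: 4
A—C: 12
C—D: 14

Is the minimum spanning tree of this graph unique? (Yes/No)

Kruskal's algorithm — process edges by increasing weight (ties by edge label):
B—C (3): add — endpoints in different components.
A—F (4): add — endpoints in different components.
A—D (5): add — endpoints in different components.
A—B (7): add — endpoints in different components.
E—F (9): add — endpoints in different components.
Every non-tree edge has weight strictly greater than the heaviest edge on the tree path between its endpoints, so the MST is unique.

Yes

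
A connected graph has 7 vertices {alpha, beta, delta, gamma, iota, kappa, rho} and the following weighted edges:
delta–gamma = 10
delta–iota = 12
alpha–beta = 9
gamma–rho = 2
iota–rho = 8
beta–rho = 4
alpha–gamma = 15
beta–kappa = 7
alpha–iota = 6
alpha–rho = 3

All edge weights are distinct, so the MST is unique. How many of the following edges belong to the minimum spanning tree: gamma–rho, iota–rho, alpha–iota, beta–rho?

Kruskal: consider edges lightest-first.
gamma–rho (2): add — endpoints in different components.
alpha–rho (3): add — endpoints in different components.
beta–rho (4): add — endpoints in different components.
alpha–iota (6): add — endpoints in different components.
beta–kappa (7): add — endpoints in different components.
iota–rho (8): skip — iota and rho already connected.
alpha–beta (9): skip — beta and alpha already connected.
delta–gamma (10): add — endpoints in different components.
MST edge set: {gamma–rho, alpha–rho, beta–rho, alpha–iota, beta–kappa, delta–gamma}.
Of the listed edges, {gamma–rho, alpha–iota, beta–rho} are in the MST → 3.

3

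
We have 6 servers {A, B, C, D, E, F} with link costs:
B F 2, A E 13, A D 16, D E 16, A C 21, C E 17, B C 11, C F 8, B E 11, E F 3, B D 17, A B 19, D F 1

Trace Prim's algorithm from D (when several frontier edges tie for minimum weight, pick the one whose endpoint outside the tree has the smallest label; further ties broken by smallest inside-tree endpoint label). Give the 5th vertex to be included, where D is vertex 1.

Prim's algorithm from D:
Step 1: cheapest edge leaving the tree is D F (1); add F.
Step 2: cheapest edge leaving the tree is B F (2); add B.
Step 3: cheapest edge leaving the tree is E F (3); add E.
Step 4: cheapest edge leaving the tree is C F (8); add C.
Step 5: cheapest edge leaving the tree is A E (13); add A.
Vertex order: D, F, B, E, C, A. The 5th vertex is C.

C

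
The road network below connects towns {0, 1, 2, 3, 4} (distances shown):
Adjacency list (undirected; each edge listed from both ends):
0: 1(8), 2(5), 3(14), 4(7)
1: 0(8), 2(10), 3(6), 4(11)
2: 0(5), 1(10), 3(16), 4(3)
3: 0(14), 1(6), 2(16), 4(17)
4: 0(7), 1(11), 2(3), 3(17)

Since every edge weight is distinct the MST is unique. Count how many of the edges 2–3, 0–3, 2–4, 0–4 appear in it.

Kruskal: consider edges lightest-first.
2–4 (3): add — endpoints in different components.
0–2 (5): add — endpoints in different components.
1–3 (6): add — endpoints in different components.
0–4 (7): skip — 0 and 4 already connected.
0–1 (8): add — endpoints in different components.
MST edge set: {2–4, 0–2, 1–3, 0–1}.
Of the listed edges, {2–4} are in the MST → 1.

1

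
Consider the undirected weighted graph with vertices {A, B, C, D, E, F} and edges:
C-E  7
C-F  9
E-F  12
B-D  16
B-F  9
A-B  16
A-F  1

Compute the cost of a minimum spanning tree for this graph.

Kruskal's algorithm — process edges by increasing weight (ties by edge label):
A-F (1): add — endpoints in different components.
C-E (7): add — endpoints in different components.
B-F (9): add — endpoints in different components.
C-F (9): add — endpoints in different components.
E-F (12): skip — E and F already connected.
A-B (16): skip — A and B already connected.
B-D (16): add — endpoints in different components.
MST edges: A-F, C-E, B-F, C-F, B-D; total weight 1+7+9+9+16 = 42.

42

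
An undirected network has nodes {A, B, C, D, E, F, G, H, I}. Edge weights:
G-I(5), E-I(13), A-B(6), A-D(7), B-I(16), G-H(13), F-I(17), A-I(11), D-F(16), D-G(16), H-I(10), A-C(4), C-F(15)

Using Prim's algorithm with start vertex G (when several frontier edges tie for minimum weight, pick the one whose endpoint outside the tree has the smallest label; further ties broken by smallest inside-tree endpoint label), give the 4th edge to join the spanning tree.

Prim's algorithm from G:
Step 1: cheapest edge leaving the tree is G-I (5); add I.
Step 2: cheapest edge leaving the tree is H-I (10); add H.
Step 3: cheapest edge leaving the tree is A-I (11); add A.
Step 4: cheapest edge leaving the tree is A-C (4); add C.
Step 5: cheapest edge leaving the tree is A-B (6); add B.
Step 6: cheapest edge leaving the tree is A-D (7); add D.
Step 7: cheapest edge leaving the tree is E-I (13); add E.
Step 8: cheapest edge leaving the tree is C-F (15); add F.
The 4th edge added is A-C.

A-C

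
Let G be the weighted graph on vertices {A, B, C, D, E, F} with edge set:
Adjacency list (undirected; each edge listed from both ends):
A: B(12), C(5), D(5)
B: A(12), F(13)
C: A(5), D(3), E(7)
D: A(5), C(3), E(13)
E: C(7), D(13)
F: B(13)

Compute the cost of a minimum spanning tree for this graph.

40

Prim, starting at F.
Step 1: cheapest edge leaving the tree is B-F (13); add B.
Step 2: cheapest edge leaving the tree is A-B (12); add A.
Step 3: cheapest edge leaving the tree is A-C (5); add C.
Step 4: cheapest edge leaving the tree is C-D (3); add D.
Step 5: cheapest edge leaving the tree is C-E (7); add E.
MST edges: B-F, A-B, A-C, C-D, C-E; total weight 13+12+5+3+7 = 40.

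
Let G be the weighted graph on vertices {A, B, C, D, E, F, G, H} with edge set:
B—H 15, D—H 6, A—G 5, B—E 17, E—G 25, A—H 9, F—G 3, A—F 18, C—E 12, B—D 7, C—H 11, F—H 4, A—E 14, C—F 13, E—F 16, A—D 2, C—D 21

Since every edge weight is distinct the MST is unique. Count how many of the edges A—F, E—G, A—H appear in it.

0

Kruskal: consider edges lightest-first.
A—D (2): add — endpoints in different components.
F—G (3): add — endpoints in different components.
F—H (4): add — endpoints in different components.
A—G (5): add — endpoints in different components.
D—H (6): skip — D and H already connected.
B—D (7): add — endpoints in different components.
A—H (9): skip — A and H already connected.
C—H (11): add — endpoints in different components.
C—E (12): add — endpoints in different components.
MST edge set: {A—D, F—G, F—H, A—G, B—D, C—H, C—E}.
Of the listed edges, {} are in the MST → 0.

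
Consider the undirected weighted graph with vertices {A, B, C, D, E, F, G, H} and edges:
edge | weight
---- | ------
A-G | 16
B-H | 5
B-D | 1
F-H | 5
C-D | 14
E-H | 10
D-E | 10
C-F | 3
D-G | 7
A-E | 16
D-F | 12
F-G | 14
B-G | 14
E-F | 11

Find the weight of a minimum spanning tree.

47

Grow the tree from F using Prim:
Step 1: cheapest edge leaving the tree is C-F (3); add C.
Step 2: cheapest edge leaving the tree is F-H (5); add H.
Step 3: cheapest edge leaving the tree is B-H (5); add B.
Step 4: cheapest edge leaving the tree is B-D (1); add D.
Step 5: cheapest edge leaving the tree is D-G (7); add G.
Step 6: cheapest edge leaving the tree is D-E (10); add E.
Step 7: cheapest edge leaving the tree is A-E (16); add A.
MST edges: C-F, F-H, B-H, B-D, D-G, D-E, A-E; total weight 3+5+5+1+7+10+16 = 47.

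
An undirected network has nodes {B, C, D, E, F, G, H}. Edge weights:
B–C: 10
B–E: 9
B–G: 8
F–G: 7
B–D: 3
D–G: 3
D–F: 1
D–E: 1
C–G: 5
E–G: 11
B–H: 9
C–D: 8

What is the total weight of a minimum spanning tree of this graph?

Kruskal: consider edges lightest-first.
D–E (1): add — endpoints in different components.
D–F (1): add — endpoints in different components.
B–D (3): add — endpoints in different components.
D–G (3): add — endpoints in different components.
C–G (5): add — endpoints in different components.
F–G (7): skip — F and G already connected.
B–G (8): skip — B and G already connected.
C–D (8): skip — C and D already connected.
B–E (9): skip — B and E already connected.
B–H (9): add — endpoints in different components.
MST edges: D–E, D–F, B–D, D–G, C–G, B–H; total weight 1+1+3+3+5+9 = 22.

22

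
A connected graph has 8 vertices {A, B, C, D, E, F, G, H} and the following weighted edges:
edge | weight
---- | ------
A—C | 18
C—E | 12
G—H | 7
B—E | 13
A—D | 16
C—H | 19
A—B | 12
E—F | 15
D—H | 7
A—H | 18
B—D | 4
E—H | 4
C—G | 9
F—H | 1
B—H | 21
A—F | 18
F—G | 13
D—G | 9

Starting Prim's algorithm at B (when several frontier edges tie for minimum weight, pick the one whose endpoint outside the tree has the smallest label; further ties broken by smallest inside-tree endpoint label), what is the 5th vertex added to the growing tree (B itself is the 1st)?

Prim, starting at B.
Step 1: cheapest edge leaving the tree is B—D (4); add D.
Step 2: cheapest edge leaving the tree is D—H (7); add H.
Step 3: cheapest edge leaving the tree is F—H (1); add F.
Step 4: cheapest edge leaving the tree is E—H (4); add E.
Step 5: cheapest edge leaving the tree is G—H (7); add G.
Step 6: cheapest edge leaving the tree is C—G (9); add C.
Step 7: cheapest edge leaving the tree is A—B (12); add A.
Vertex order: B, D, H, F, E, G, C, A. The 5th vertex is E.

E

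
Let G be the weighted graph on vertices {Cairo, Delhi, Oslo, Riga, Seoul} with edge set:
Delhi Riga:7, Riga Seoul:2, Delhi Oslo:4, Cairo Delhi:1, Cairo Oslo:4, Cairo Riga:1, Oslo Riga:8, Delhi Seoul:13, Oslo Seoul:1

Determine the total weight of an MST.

Prim, starting at Delhi.
Step 1: frontier [Cairo Delhi 1, Delhi Oslo 4, Delhi Riga 7, Delhi Seoul 13] → take Cairo Delhi (1); add Cairo.
Step 2: frontier [Cairo Riga 1, Cairo Oslo 4, Delhi Oslo 4, Delhi Riga 7, Delhi Seoul 13] → take Cairo Riga (1); add Riga.
Step 3: frontier [Cairo Oslo 4, Delhi Oslo 4, Delhi Seoul 13, Riga Seoul 2, Oslo Riga 8] → take Riga Seoul (2); add Seoul.
Step 4: frontier [Cairo Oslo 4, Delhi Oslo 4, Oslo Riga 8, Oslo Seoul 1] → take Oslo Seoul (1); add Oslo.
MST edges: Cairo Delhi, Cairo Riga, Riga Seoul, Oslo Seoul; total weight 1+1+2+1 = 5.

5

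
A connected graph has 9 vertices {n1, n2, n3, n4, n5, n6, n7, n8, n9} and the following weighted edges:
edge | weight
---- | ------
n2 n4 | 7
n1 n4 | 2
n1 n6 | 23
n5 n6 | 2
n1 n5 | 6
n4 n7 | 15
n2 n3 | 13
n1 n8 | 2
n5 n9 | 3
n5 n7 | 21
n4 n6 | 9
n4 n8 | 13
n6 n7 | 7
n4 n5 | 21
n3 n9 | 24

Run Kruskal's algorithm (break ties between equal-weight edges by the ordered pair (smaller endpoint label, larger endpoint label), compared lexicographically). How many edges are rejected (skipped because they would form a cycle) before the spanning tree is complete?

1

Kruskal: consider edges lightest-first.
n1 n4 (2): add — endpoints in different components.
n1 n8 (2): add — endpoints in different components.
n5 n6 (2): add — endpoints in different components.
n5 n9 (3): add — endpoints in different components.
n1 n5 (6): add — endpoints in different components.
n2 n4 (7): add — endpoints in different components.
n6 n7 (7): add — endpoints in different components.
n4 n6 (9): skip — n4 and n6 already connected.
n2 n3 (13): add — endpoints in different components.
Edges rejected before the tree was complete: 1.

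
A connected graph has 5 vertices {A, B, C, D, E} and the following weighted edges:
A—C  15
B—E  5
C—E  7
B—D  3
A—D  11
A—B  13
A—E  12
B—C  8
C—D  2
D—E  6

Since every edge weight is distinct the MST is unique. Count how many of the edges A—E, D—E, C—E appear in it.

Kruskal: consider edges lightest-first.
C—D (2): add — endpoints in different components.
B—D (3): add — endpoints in different components.
B—E (5): add — endpoints in different components.
D—E (6): skip — D and E already connected.
C—E (7): skip — C and E already connected.
B—C (8): skip — B and C already connected.
A—D (11): add — endpoints in different components.
MST edge set: {C—D, B—D, B—E, A—D}.
Of the listed edges, {} are in the MST → 0.

0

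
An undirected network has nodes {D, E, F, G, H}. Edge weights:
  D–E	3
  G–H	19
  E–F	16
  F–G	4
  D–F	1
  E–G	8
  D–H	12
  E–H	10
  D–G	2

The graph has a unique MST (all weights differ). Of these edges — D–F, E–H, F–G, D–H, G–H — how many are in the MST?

2

Kruskal's algorithm — process edges by increasing weight (ties by edge label):
D–F (1): add — endpoints in different components.
D–G (2): add — endpoints in different components.
D–E (3): add — endpoints in different components.
F–G (4): skip — F and G already connected.
E–G (8): skip — E and G already connected.
E–H (10): add — endpoints in different components.
MST edge set: {D–F, D–G, D–E, E–H}.
Of the listed edges, {D–F, E–H} are in the MST → 2.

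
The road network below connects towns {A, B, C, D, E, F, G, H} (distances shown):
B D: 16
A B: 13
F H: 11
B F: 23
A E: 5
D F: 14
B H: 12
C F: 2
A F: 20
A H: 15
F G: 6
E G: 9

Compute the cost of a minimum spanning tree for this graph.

59

Grow the tree from F using Prim:
Step 1: cheapest edge leaving the tree is C F (2); add C.
Step 2: cheapest edge leaving the tree is F G (6); add G.
Step 3: cheapest edge leaving the tree is E G (9); add E.
Step 4: cheapest edge leaving the tree is A E (5); add A.
Step 5: cheapest edge leaving the tree is F H (11); add H.
Step 6: cheapest edge leaving the tree is B H (12); add B.
Step 7: cheapest edge leaving the tree is D F (14); add D.
MST edges: C F, F G, E G, A E, F H, B H, D F; total weight 2+6+9+5+11+12+14 = 59.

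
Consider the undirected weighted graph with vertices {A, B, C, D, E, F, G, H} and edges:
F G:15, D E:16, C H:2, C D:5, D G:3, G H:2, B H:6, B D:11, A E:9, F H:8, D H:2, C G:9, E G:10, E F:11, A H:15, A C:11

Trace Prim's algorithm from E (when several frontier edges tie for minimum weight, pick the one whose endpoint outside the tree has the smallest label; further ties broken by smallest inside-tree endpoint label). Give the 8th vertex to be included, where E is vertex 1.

Prim's algorithm from E:
Step 1: cheapest edge leaving the tree is A E (9); add A.
Step 2: cheapest edge leaving the tree is E G (10); add G.
Step 3: cheapest edge leaving the tree is G H (2); add H.
Step 4: cheapest edge leaving the tree is C H (2); add C.
Step 5: cheapest edge leaving the tree is D H (2); add D.
Step 6: cheapest edge leaving the tree is B H (6); add B.
Step 7: cheapest edge leaving the tree is F H (8); add F.
Vertex order: E, A, G, H, C, D, B, F. The 8th vertex is F.

F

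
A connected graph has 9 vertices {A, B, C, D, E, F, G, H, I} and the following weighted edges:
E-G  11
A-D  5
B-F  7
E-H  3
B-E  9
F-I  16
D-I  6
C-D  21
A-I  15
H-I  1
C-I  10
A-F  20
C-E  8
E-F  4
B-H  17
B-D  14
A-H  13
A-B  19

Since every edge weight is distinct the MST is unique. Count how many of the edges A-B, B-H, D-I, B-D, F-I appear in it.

Sort edges by weight, then run Kruskal:
H-I (1): add — endpoints in different components.
E-H (3): add — endpoints in different components.
E-F (4): add — endpoints in different components.
A-D (5): add — endpoints in different components.
D-I (6): add — endpoints in different components.
B-F (7): add — endpoints in different components.
C-E (8): add — endpoints in different components.
B-E (9): skip — B and E already connected.
C-I (10): skip — C and I already connected.
E-G (11): add — endpoints in different components.
MST edge set: {H-I, E-H, E-F, A-D, D-I, B-F, C-E, E-G}.
Of the listed edges, {D-I} are in the MST → 1.

1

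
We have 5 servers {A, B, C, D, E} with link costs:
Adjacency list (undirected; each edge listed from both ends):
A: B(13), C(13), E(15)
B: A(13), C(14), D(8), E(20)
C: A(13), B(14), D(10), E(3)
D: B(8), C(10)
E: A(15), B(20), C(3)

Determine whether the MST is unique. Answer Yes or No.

No

Sort edges by weight, then run Kruskal:
C–E (3): add. Components now {A} {B} {C,E} {D}
B–D (8): add. Components now {A} {B,D} {C,E}
C–D (10): add. Components now {A} {B,C,D,E}
A–B (13): add. Components now {A,B,C,D,E}
Non-tree edge A–C has weight 13, equal to the heaviest edge on its tree cycle — swapping gives another MST of the same weight. Not unique.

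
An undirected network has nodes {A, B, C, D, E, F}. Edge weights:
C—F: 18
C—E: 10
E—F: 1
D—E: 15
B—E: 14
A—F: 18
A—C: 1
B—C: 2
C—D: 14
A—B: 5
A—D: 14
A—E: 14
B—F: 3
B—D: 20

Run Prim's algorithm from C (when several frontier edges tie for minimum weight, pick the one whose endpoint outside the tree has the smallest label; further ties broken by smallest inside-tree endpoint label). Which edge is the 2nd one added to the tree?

Prim, starting at C.
Step 1: cheapest edge leaving the tree is A—C (1); add A.
Step 2: cheapest edge leaving the tree is B—C (2); add B.
Step 3: cheapest edge leaving the tree is B—F (3); add F.
Step 4: cheapest edge leaving the tree is E—F (1); add E.
Step 5: cheapest edge leaving the tree is A—D (14); add D.
The 2nd edge added is B—C.

B-C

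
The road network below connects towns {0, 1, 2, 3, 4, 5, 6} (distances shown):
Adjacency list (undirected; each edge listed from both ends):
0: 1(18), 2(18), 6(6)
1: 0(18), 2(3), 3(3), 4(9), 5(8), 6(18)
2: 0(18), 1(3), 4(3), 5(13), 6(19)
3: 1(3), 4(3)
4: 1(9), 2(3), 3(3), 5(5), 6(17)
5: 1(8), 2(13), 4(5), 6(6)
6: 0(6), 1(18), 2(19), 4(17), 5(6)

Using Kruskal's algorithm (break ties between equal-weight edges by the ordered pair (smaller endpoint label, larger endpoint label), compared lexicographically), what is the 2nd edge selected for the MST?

Kruskal: consider edges lightest-first.
1—2 (3): add. Components now {0} {1,2} {3} {4} {5} {6}
1—3 (3): add. Components now {0} {1,2,3} {4} {5} {6}
2—4 (3): add. Components now {0} {1,2,3,4} {5} {6}
3—4 (3): skip — 3 and 4 already connected.
4—5 (5): add. Components now {0} {1,2,3,4,5} {6}
0—6 (6): add. Components now {0,6} {1,2,3,4,5}
5—6 (6): add. Components now {0,1,2,3,4,5,6}
The 2nd edge added is 1—3.

1-3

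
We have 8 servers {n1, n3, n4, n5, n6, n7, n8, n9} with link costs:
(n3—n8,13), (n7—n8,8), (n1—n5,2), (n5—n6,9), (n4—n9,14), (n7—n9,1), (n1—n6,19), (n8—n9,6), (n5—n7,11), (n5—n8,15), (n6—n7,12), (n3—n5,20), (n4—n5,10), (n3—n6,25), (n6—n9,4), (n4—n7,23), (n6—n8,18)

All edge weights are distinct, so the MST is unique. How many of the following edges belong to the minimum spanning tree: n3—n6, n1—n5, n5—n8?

1

Kruskal: consider edges lightest-first.
n7—n9 (1): add — endpoints in different components.
n1—n5 (2): add — endpoints in different components.
n6—n9 (4): add — endpoints in different components.
n8—n9 (6): add — endpoints in different components.
n7—n8 (8): skip — n8 and n7 already connected.
n5—n6 (9): add — endpoints in different components.
n4—n5 (10): add — endpoints in different components.
n5—n7 (11): skip — n7 and n5 already connected.
n6—n7 (12): skip — n7 and n6 already connected.
n3—n8 (13): add — endpoints in different components.
MST edge set: {n7—n9, n1—n5, n6—n9, n8—n9, n5—n6, n4—n5, n3—n8}.
Of the listed edges, {n1—n5} are in the MST → 1.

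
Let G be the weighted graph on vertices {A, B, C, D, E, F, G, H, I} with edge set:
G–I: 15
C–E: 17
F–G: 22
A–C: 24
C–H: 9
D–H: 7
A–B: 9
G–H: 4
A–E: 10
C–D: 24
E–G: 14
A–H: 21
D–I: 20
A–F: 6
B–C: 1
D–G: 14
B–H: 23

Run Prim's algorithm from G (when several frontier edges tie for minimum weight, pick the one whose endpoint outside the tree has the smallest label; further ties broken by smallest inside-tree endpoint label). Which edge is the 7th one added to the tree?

A-E

Prim's algorithm from G:
Step 1: cheapest edge leaving the tree is G–H (4); add H.
Step 2: cheapest edge leaving the tree is D–H (7); add D.
Step 3: cheapest edge leaving the tree is C–H (9); add C.
Step 4: cheapest edge leaving the tree is B–C (1); add B.
Step 5: cheapest edge leaving the tree is A–B (9); add A.
Step 6: cheapest edge leaving the tree is A–F (6); add F.
Step 7: cheapest edge leaving the tree is A–E (10); add E.
Step 8: cheapest edge leaving the tree is G–I (15); add I.
The 7th edge added is A–E.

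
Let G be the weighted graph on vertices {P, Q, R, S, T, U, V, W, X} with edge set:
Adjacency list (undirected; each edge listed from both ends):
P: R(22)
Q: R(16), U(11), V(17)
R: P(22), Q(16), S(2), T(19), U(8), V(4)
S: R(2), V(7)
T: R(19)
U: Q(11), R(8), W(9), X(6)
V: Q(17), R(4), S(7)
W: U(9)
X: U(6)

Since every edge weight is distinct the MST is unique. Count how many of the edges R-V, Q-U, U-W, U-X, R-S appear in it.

Kruskal: consider edges lightest-first.
R-S (2): add — endpoints in different components.
R-V (4): add — endpoints in different components.
U-X (6): add — endpoints in different components.
S-V (7): skip — S and V already connected.
R-U (8): add — endpoints in different components.
U-W (9): add — endpoints in different components.
Q-U (11): add — endpoints in different components.
Q-R (16): skip — Q and R already connected.
Q-V (17): skip — Q and V already connected.
R-T (19): add — endpoints in different components.
P-R (22): add — endpoints in different components.
MST edge set: {R-S, R-V, U-X, R-U, U-W, Q-U, R-T, P-R}.
Of the listed edges, {R-V, Q-U, U-W, U-X, R-S} are in the MST → 5.

5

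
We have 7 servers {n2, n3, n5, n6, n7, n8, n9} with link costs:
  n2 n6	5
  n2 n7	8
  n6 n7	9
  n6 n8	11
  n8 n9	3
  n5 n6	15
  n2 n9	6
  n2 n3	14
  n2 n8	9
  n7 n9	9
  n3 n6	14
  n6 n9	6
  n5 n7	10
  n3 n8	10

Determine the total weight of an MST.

42

Sort edges by weight, then run Kruskal:
n8 n9 (3): add — endpoints in different components.
n2 n6 (5): add — endpoints in different components.
n2 n9 (6): add — endpoints in different components.
n6 n9 (6): skip — n6 and n9 already connected.
n2 n7 (8): add — endpoints in different components.
n2 n8 (9): skip — n8 and n2 already connected.
n6 n7 (9): skip — n6 and n7 already connected.
n7 n9 (9): skip — n9 and n7 already connected.
n3 n8 (10): add — endpoints in different components.
n5 n7 (10): add — endpoints in different components.
MST edges: n8 n9, n2 n6, n2 n9, n2 n7, n3 n8, n5 n7; total weight 3+5+6+8+10+10 = 42.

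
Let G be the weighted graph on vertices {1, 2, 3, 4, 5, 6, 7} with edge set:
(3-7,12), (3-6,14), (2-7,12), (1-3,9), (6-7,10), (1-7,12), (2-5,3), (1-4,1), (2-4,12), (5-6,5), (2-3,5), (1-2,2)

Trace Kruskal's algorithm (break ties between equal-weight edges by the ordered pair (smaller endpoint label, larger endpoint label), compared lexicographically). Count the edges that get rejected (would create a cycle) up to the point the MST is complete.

1

Kruskal's algorithm — process edges by increasing weight (ties by edge label):
1-4 (1): add — endpoints in different components.
1-2 (2): add — endpoints in different components.
2-5 (3): add — endpoints in different components.
2-3 (5): add — endpoints in different components.
5-6 (5): add — endpoints in different components.
1-3 (9): skip — 1 and 3 already connected.
6-7 (10): add — endpoints in different components.
Edges rejected before the tree was complete: 1.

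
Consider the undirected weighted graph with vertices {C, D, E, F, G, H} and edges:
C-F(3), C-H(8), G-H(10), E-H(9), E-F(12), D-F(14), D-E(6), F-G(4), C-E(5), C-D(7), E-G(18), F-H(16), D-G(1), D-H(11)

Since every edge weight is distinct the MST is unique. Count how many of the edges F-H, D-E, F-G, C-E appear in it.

Kruskal: consider edges lightest-first.
D-G (1): add. Components now {C} {D,G} {E} {F} {H}
C-F (3): add. Components now {C,F} {D,G} {E} {H}
F-G (4): add. Components now {C,D,F,G} {E} {H}
C-E (5): add. Components now {C,D,E,F,G} {H}
D-E (6): skip — D and E already connected.
C-D (7): skip — C and D already connected.
C-H (8): add. Components now {C,D,E,F,G,H}
MST edge set: {D-G, C-F, F-G, C-E, C-H}.
Of the listed edges, {F-G, C-E} are in the MST → 2.

2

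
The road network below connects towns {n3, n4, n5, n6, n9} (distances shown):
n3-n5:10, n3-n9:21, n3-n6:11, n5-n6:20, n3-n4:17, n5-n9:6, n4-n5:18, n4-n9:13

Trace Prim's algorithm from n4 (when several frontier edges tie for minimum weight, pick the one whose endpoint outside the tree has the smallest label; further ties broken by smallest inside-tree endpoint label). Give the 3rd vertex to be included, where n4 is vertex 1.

Prim, starting at n4.
Step 1: frontier [n4-n9 13, n3-n4 17, n4-n5 18] → take n4-n9 (13); add n9.
Step 2: frontier [n3-n4 17, n4-n5 18, n5-n9 6, n3-n9 21] → take n5-n9 (6); add n5.
Step 3: frontier [n3-n4 17, n3-n5 10, n5-n6 20, n3-n9 21] → take n3-n5 (10); add n3.
Step 4: frontier [n3-n6 11, n5-n6 20] → take n3-n6 (11); add n6.
Vertex order: n4, n9, n5, n3, n6. The 3rd vertex is n5.

n5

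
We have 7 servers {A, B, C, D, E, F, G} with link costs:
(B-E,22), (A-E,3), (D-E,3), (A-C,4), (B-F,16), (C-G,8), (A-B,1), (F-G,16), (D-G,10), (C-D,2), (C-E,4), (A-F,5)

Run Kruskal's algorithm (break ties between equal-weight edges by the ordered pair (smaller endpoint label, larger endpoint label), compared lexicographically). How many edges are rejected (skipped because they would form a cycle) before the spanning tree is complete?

2

Kruskal: consider edges lightest-first.
A-B (1): add — endpoints in different components.
C-D (2): add — endpoints in different components.
A-E (3): add — endpoints in different components.
D-E (3): add — endpoints in different components.
A-C (4): skip — A and C already connected.
C-E (4): skip — C and E already connected.
A-F (5): add — endpoints in different components.
C-G (8): add — endpoints in different components.
Edges rejected before the tree was complete: 2.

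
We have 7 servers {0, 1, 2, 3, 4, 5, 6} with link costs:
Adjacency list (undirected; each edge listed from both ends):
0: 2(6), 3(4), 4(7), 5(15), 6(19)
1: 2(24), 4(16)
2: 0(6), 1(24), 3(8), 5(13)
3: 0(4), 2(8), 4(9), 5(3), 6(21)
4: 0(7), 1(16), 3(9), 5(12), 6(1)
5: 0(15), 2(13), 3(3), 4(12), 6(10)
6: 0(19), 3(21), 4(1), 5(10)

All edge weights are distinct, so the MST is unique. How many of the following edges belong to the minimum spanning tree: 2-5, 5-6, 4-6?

1

Sort edges by weight, then run Kruskal:
4-6 (1): add. Components now {0} {1} {2} {3} {4,6} {5}
3-5 (3): add. Components now {0} {1} {2} {3,5} {4,6}
0-3 (4): add. Components now {0,3,5} {1} {2} {4,6}
0-2 (6): add. Components now {0,2,3,5} {1} {4,6}
0-4 (7): add. Components now {0,2,3,4,5,6} {1}
2-3 (8): skip — 2 and 3 already connected.
3-4 (9): skip — 3 and 4 already connected.
5-6 (10): skip — 5 and 6 already connected.
4-5 (12): skip — 4 and 5 already connected.
2-5 (13): skip — 2 and 5 already connected.
0-5 (15): skip — 0 and 5 already connected.
1-4 (16): add. Components now {0,1,2,3,4,5,6}
MST edge set: {4-6, 3-5, 0-3, 0-2, 0-4, 1-4}.
Of the listed edges, {4-6} are in the MST → 1.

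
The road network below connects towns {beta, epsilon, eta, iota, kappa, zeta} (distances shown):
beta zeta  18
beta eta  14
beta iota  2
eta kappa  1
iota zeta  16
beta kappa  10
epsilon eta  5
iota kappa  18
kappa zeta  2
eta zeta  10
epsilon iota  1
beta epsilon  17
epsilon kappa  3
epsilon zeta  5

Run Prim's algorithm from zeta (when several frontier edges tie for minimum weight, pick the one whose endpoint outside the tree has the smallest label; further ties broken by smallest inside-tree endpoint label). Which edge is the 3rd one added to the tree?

Grow the tree from zeta using Prim:
Step 1: cheapest edge leaving the tree is kappa zeta (2); add kappa.
Step 2: cheapest edge leaving the tree is eta kappa (1); add eta.
Step 3: cheapest edge leaving the tree is epsilon kappa (3); add epsilon.
Step 4: cheapest edge leaving the tree is epsilon iota (1); add iota.
Step 5: cheapest edge leaving the tree is beta iota (2); add beta.
The 3rd edge added is epsilon kappa.

epsilon-kappa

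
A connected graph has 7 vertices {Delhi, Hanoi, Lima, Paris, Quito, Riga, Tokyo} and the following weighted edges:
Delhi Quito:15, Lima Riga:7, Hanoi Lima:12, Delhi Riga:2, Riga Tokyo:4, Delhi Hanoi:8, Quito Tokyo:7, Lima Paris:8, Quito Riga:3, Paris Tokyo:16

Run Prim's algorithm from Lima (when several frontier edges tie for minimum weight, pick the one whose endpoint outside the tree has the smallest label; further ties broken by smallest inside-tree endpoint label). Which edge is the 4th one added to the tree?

Grow the tree from Lima using Prim:
Step 1: frontier [Lima Riga 7, Lima Paris 8, Hanoi Lima 12] → take Lima Riga (7); add Riga.
Step 2: frontier [Lima Paris 8, Hanoi Lima 12, Delhi Riga 2, Quito Riga 3, Riga Tokyo 4] → take Delhi Riga (2); add Delhi.
Step 3: frontier [Delhi Hanoi 8, Delhi Quito 15, Lima Paris 8, Hanoi Lima 12, Quito Riga 3, Riga Tokyo 4] → take Quito Riga (3); add Quito.
Step 4: frontier [Delhi Hanoi 8, Lima Paris 8, Hanoi Lima 12, Quito Tokyo 7, Riga Tokyo 4] → take Riga Tokyo (4); add Tokyo.
Step 5: frontier [Delhi Hanoi 8, Lima Paris 8, Hanoi Lima 12, Paris Tokyo 16] → take Delhi Hanoi (8); add Hanoi.
Step 6: frontier [Lima Paris 8, Paris Tokyo 16] → take Lima Paris (8); add Paris.
The 4th edge added is Riga Tokyo.

Riga-Tokyo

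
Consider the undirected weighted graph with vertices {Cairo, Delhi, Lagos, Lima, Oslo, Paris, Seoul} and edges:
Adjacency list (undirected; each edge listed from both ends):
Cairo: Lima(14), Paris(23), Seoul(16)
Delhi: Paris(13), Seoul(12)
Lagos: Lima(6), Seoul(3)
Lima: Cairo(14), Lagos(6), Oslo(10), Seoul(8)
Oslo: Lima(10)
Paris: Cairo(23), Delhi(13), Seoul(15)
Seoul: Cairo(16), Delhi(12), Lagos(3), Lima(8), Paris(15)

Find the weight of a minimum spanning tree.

58

Prim's algorithm from Cairo:
Step 1: frontier [Cairo—Lima 14, Cairo—Seoul 16, Cairo—Paris 23] → take Cairo—Lima (14); add Lima.
Step 2: frontier [Cairo—Seoul 16, Cairo—Paris 23, Lagos—Lima 6, Lima—Seoul 8, Lima—Oslo 10] → take Lagos—Lima (6); add Lagos.
Step 3: frontier [Cairo—Seoul 16, Cairo—Paris 23, Lagos—Seoul 3, Lima—Seoul 8, Lima—Oslo 10] → take Lagos—Seoul (3); add Seoul.
Step 4: frontier [Cairo—Paris 23, Lima—Oslo 10, Delhi—Seoul 12, Paris—Seoul 15] → take Lima—Oslo (10); add Oslo.
Step 5: frontier [Cairo—Paris 23, Delhi—Seoul 12, Paris—Seoul 15] → take Delhi—Seoul (12); add Delhi.
Step 6: frontier [Cairo—Paris 23, Delhi—Paris 13, Paris—Seoul 15] → take Delhi—Paris (13); add Paris.
MST edges: Cairo—Lima, Lagos—Lima, Lagos—Seoul, Lima—Oslo, Delhi—Seoul, Delhi—Paris; total weight 14+6+3+10+12+13 = 58.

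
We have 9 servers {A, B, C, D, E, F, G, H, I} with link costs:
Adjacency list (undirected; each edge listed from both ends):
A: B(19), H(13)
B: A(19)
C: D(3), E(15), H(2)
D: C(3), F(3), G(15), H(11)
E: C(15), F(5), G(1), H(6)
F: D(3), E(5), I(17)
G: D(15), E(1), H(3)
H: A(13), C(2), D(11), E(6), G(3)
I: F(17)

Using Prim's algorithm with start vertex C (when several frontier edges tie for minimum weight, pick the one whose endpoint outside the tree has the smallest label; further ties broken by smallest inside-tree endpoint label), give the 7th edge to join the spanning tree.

Prim, starting at C.
Step 1: cheapest edge leaving the tree is C–H (2); add H.
Step 2: cheapest edge leaving the tree is C–D (3); add D.
Step 3: cheapest edge leaving the tree is D–F (3); add F.
Step 4: cheapest edge leaving the tree is G–H (3); add G.
Step 5: cheapest edge leaving the tree is E–G (1); add E.
Step 6: cheapest edge leaving the tree is A–H (13); add A.
Step 7: cheapest edge leaving the tree is F–I (17); add I.
Step 8: cheapest edge leaving the tree is A–B (19); add B.
The 7th edge added is F–I.

F-I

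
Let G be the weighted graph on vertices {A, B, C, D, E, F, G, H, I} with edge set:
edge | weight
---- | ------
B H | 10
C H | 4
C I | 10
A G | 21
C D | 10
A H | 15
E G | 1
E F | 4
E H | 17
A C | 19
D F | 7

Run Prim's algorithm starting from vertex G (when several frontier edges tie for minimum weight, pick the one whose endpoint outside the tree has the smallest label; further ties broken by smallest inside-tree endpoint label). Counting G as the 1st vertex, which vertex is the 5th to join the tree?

C

Grow the tree from G using Prim:
Step 1: cheapest edge leaving the tree is E G (1); add E.
Step 2: cheapest edge leaving the tree is E F (4); add F.
Step 3: cheapest edge leaving the tree is D F (7); add D.
Step 4: cheapest edge leaving the tree is C D (10); add C.
Step 5: cheapest edge leaving the tree is C H (4); add H.
Step 6: cheapest edge leaving the tree is B H (10); add B.
Step 7: cheapest edge leaving the tree is C I (10); add I.
Step 8: cheapest edge leaving the tree is A H (15); add A.
Vertex order: G, E, F, D, C, H, B, I, A. The 5th vertex is C.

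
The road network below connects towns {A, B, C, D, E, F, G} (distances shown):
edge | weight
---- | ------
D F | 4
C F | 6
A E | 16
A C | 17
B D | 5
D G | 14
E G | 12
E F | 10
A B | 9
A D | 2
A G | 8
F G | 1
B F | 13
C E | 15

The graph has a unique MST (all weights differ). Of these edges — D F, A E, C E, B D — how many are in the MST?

2

Sort edges by weight, then run Kruskal:
F G (1): add — endpoints in different components.
A D (2): add — endpoints in different components.
D F (4): add — endpoints in different components.
B D (5): add — endpoints in different components.
C F (6): add — endpoints in different components.
A G (8): skip — A and G already connected.
A B (9): skip — A and B already connected.
E F (10): add — endpoints in different components.
MST edge set: {F G, A D, D F, B D, C F, E F}.
Of the listed edges, {D F, B D} are in the MST → 2.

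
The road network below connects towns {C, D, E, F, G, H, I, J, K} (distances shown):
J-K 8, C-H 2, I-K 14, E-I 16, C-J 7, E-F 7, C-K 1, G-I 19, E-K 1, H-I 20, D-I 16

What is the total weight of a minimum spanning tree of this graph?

Prim, starting at D.
Step 1: cheapest edge leaving the tree is D-I (16); add I.
Step 2: cheapest edge leaving the tree is I-K (14); add K.
Step 3: cheapest edge leaving the tree is C-K (1); add C.
Step 4: cheapest edge leaving the tree is E-K (1); add E.
Step 5: cheapest edge leaving the tree is C-H (2); add H.
Step 6: cheapest edge leaving the tree is E-F (7); add F.
Step 7: cheapest edge leaving the tree is C-J (7); add J.
Step 8: cheapest edge leaving the tree is G-I (19); add G.
MST edges: D-I, I-K, C-K, E-K, C-H, E-F, C-J, G-I; total weight 16+14+1+1+2+7+7+19 = 67.

67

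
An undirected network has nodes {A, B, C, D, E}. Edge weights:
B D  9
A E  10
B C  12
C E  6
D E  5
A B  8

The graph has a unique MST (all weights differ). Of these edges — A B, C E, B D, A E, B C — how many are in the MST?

3

Sort edges by weight, then run Kruskal:
D E (5): add — endpoints in different components.
C E (6): add — endpoints in different components.
A B (8): add — endpoints in different components.
B D (9): add — endpoints in different components.
MST edge set: {D E, C E, A B, B D}.
Of the listed edges, {A B, C E, B D} are in the MST → 3.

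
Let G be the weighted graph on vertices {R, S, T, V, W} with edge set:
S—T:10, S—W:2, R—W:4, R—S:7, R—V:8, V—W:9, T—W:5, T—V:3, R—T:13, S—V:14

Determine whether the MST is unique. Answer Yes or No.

Kruskal: consider edges lightest-first.
S—W (2): add — endpoints in different components.
T—V (3): add — endpoints in different components.
R—W (4): add — endpoints in different components.
T—W (5): add — endpoints in different components.
Every non-tree edge has weight strictly greater than the heaviest edge on the tree path between its endpoints, so the MST is unique.

Yes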